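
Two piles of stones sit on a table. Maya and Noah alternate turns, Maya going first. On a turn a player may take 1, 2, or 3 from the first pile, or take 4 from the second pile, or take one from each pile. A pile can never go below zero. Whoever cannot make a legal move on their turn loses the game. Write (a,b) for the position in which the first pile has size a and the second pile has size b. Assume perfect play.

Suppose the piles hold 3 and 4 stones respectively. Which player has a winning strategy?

Classify positions by backward induction: terminal positions (no move available) are L. From any other position, the mover wins iff some move reaches an L.
No move ever increases a pile, so every position that can arise here has a ≤ 3 and b ≤ 4; it is enough to label the cells with 0 ≤ a ≤ 3 and 0 ≤ b ≤ 4.
Every move lowers a or b (never raises either), so fill the grid row by row in increasing a, and left to right within a row: each cell's successors are then already labelled.
      b=0  b=1  b=2  b=3  b=4
a=0:    L    L    L    L    W
a=1:    W    W    W    W    W
a=2:    W    W    W    W    L
a=3:    W    W    W    W    W
Cells with no legal move (terminal, hence L): (0,0), (0,1), (0,2), (0,3).
The remaining L cells, each justified by listing all of its moves:
(2,4): moves to (1,4)(W), (0,4)(W), (2,0)(W), (1,3)(W); every one is W ⇒ L
Every other cell has at least one move into one of the L cells above, so it is W.
The starting position (3,4) is W: Maya should move to (2,4), handing over an L position.

Maya wins.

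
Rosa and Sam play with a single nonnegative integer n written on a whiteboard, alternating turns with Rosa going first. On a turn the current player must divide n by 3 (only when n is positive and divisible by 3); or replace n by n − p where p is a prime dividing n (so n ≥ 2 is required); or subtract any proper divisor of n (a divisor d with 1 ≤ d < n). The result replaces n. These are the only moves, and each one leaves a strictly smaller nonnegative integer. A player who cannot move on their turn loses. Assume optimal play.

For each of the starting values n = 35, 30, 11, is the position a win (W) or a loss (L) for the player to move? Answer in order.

35: L, 30: W, 11: W

Label each position W (a win for the player to move) or L (a loss). A position with no legal move is L; any other position is W exactly when some move reaches an L, and L when every move reaches a W.
n=0: no move → L
n=1: no move → L
n=2: reaches L-position 0 → W
n=3: reaches L-position 0 → W
n=4: only reaches 2(W), 3(W), all W → L
n=5: reaches L-position 0 → W
n=6: reaches L-position 4 → W
n=7: reaches L-position 0 → W
n=8: reaches L-position 4 → W
n=9: only reaches 3(W), 6(W), 8(W), all W → L
n=10: reaches L-position 9 → W
n=11: reaches L-position 0 → W
n=12: reaches L-position 4 → W
n=13: reaches L-position 0 → W
n=14: only reaches 7(W), 12(W), 13(W), all W → L
n=15: reaches L-position 14 → W
n=16: reaches L-position 14 → W
n=17: reaches L-position 0 → W
n=18: reaches L-position 9 → W
n=19: reaches L-position 0 → W
n=20: only reaches 10(W), 15(W), 16(W), 18(W), 19(W), all W → L
n=21: reaches L-position 14 → W
n=22: reaches L-position 20 → W
n=23: reaches L-position 0 → W
n=24: reaches L-position 20 → W
n=25: reaches L-position 20 → W
n=26: only reaches 13(W), 24(W), 25(W), all W → L
n=27: reaches L-position 9 → W
n=28: reaches L-position 14 → W
n=29: reaches L-position 0 → W
n=30: reaches L-position 20 → W
n=31: reaches L-position 0 → W
n=32: only reaches 16(W), 24(W), 28(W), 30(W), 31(W), all W → L
n=33: reaches L-position 32 → W
n=34: reaches L-position 32 → W
n=35: only reaches 28(W), 30(W), 34(W), all W → L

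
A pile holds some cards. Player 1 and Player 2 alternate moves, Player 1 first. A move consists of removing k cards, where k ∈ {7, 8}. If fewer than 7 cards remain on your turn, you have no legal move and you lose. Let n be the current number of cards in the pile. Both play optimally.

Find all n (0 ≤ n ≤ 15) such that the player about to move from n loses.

Use the standard recursion: the mover loses at a terminal position; elsewhere, the mover wins exactly when some move hands the opponent an L position.
n=0: no move → L
n=1: no move → L
n=2: no move → L
n=3: no move → L
n=4: no move → L
n=5: no move → L
n=6: no move → L
n=7: can move to 0, which is L ⇒ W
n=8: can move to 1, which is L ⇒ W
n=9: can move to 2, which is L ⇒ W
n=10: can move to 3, which is L ⇒ W
n=11: can move to 4, which is L ⇒ W
n=12: can move to 5, which is L ⇒ W
n=13: can move to 6, which is L ⇒ W
n=14: can move to 6, which is L ⇒ W
n=15: moves to 8(W), 7(W); every one is W ⇒ L
Reading off the rows marked L gives the requested list; there are 8 such values of n.

0, 1, 2, 3, 4, 5, 6, 15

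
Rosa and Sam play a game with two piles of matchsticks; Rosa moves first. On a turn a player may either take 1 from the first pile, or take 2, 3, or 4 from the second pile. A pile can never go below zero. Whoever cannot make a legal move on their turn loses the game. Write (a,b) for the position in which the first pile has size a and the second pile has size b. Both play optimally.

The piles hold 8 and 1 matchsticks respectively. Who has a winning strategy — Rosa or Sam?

Sam wins.

Label each position W (a win for the player to move) or L (a loss). A position with no legal move is L; any other position is W exactly when some move reaches an L, and L when every move reaches a W.
No move ever increases a pile, so every position that can arise here has a ≤ 8 and b ≤ 1; it is enough to label the cells with 0 ≤ a ≤ 8 and 0 ≤ b ≤ 1.
Every move lowers a or b (never raises either), so fill the grid row by row in increasing a, and left to right within a row: each cell's successors are then already labelled.
      b=0  b=1
a=0:    L    L
a=1:    W    W
a=2:    L    L
a=3:    W    W
a=4:    L    L
a=5:    W    W
a=6:    L    L
a=7:    W    W
a=8:    L    L
Cells with no legal move (terminal, hence L): (0,0), (0,1).
The remaining L cells, each justified by listing all of its moves:
(2,0): the only move is to (1,0)(W), a W ⇒ L
(2,1): the only move is to (1,1)(W), a W ⇒ L
(4,0): the only move is to (3,0)(W), a W ⇒ L
(4,1): the only move is to (3,1)(W), a W ⇒ L
(6,0): the only move is to (5,0)(W), a W ⇒ L
(6,1): the only move is to (5,1)(W), a W ⇒ L
(8,0): the only move is to (7,0)(W), a W ⇒ L
(8,1): the only move is to (7,1)(W), a W ⇒ L
Every other cell has at least one move into one of the L cells above, so it is W.
Every move from (8,1) reaches a W position, so the mover loses.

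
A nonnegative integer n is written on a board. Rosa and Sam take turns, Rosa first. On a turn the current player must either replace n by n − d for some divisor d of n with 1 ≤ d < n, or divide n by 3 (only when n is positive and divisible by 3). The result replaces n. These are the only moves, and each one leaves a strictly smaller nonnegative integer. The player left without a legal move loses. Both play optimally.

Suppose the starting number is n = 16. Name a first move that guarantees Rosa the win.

Move to 15.

Compute win/loss labels from the base case upward. A position with no move is L. Any other position is W if it can reach an L in one move, else L.
n=0: no move → L
n=1: no move → L
n=2: W (go to 1, an L position)
n=3: W (go to 1, an L position)
n=4: L (options 2(W), 3(W) are all W)
n=5: W (go to 4, an L position)
n=6: W (go to 4, an L position)
n=7: L (sole option 6(W) is W)
n=8: W (go to 4, an L position)
n=9: L (options 3(W), 6(W), 8(W) are all W)
n=10: W (go to 9, an L position)
n=11: L (sole option 10(W) is W)
n=12: W (go to 4, an L position)
n=13: L (sole option 12(W) is W)
n=14: W (go to 7, an L position)
n=15: L (options 5(W), 10(W), 12(W), 14(W) are all W)
n=16: W (go to 15, an L position)
From 16, the L positions reachable in one move are: 15.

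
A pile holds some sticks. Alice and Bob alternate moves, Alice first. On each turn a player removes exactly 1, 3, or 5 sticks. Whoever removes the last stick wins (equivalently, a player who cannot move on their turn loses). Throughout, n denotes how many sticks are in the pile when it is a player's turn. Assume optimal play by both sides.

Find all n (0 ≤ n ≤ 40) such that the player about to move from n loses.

Compute win/loss labels from the base case upward. A position with no move is L. Any other position is W if it can reach an L in one move, else L.
n=0: no move → L
n=1: reaches L-position 0 → W
n=2: only reaches 1(W), which is W → L
n=3: reaches L-position 2 → W
n=4: only reaches 3(W), 1(W), all W → L
n=5: reaches L-position 4 → W
n=6: only reaches 5(W), 3(W), 1(W), all W → L
n=7: reaches L-position 6 → W
n=8: only reaches 7(W), 5(W), 3(W), all W → L
n=9: reaches L-position 8 → W
n=10: only reaches 9(W), 7(W), 5(W), all W → L
n=11: reaches L-position 10 → W
n=12: only reaches 11(W), 9(W), 7(W), all W → L
n=13: reaches L-position 12 → W
n=14: only reaches 13(W), 11(W), 9(W), all W → L
n=15: reaches L-position 14 → W
n=16: only reaches 15(W), 13(W), 11(W), all W → L
n=17: reaches L-position 16 → W
n=18: only reaches 17(W), 15(W), 13(W), all W → L
n=19: reaches L-position 18 → W
n=20: only reaches 19(W), 17(W), 15(W), all W → L
n=21: reaches L-position 20 → W
n=22: only reaches 21(W), 19(W), 17(W), all W → L
n=23: reaches L-position 22 → W
n=24: only reaches 23(W), 21(W), 19(W), all W → L
n=25: reaches L-position 24 → W
n=26: only reaches 25(W), 23(W), 21(W), all W → L
n=27: reaches L-position 26 → W
n=28: only reaches 27(W), 25(W), 23(W), all W → L
n=29: reaches L-position 28 → W
n=30: only reaches 29(W), 27(W), 25(W), all W → L
n=31: reaches L-position 30 → W
n=32: only reaches 31(W), 29(W), 27(W), all W → L
n=33: reaches L-position 32 → W
n=34: only reaches 33(W), 31(W), 29(W), all W → L
n=35: reaches L-position 34 → W
n=36: only reaches 35(W), 33(W), 31(W), all W → L
n=37: reaches L-position 36 → W
n=38: only reaches 37(W), 35(W), 33(W), all W → L
n=39: reaches L-position 38 → W
n=40: only reaches 39(W), 37(W), 35(W), all W → L
The losing starting values of n are exactly the entries labelled L in this table (21 of them).

0, 2, 4, 6, 8, 10, 12, 14, 16, 18, 20, 22, 24, 26, 28, 30, 32, 34, 36, 38, 40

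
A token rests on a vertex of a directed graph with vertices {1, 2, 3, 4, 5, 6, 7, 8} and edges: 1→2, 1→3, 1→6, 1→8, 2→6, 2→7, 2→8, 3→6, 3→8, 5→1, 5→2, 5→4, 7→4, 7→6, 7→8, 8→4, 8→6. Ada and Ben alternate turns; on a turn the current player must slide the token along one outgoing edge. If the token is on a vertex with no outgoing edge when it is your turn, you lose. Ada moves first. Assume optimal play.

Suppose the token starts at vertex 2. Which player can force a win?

Compute win/loss labels from the base case upward. A position with no move is L. Any other position is W if it can reach an L in one move, else L.
Every edge goes from a vertex to one that appears earlier in the order 6, 4, 8, 7, 3, 2, 1, 5, so processing vertices in that order labels each vertex after all of its successors.
6: no outgoing edge → L
4: no outgoing edge → L
8: W (go to 4, an L position)
7: W (go to 4, an L position)
3: W (go to 6, an L position)
2: W (go to 6, an L position)
1: W (go to 6, an L position)
5: W (go to 4, an L position)
From 2 Ada can move to 6, reaching an L position.

Ada wins.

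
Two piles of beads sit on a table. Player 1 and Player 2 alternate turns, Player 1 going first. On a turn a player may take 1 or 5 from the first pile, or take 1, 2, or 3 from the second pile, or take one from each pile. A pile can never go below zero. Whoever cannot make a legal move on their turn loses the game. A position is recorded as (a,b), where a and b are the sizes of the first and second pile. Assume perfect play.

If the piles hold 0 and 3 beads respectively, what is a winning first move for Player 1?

Move to (0,0).

Compute win/loss labels from the base case upward. A position with no move is L. Any other position is W if it can reach an L in one move, else L.
No move ever increases a pile, so every position that can arise here has a ≤ 0 and b ≤ 3; it is enough to label the cells with 0 ≤ a ≤ 0 and 0 ≤ b ≤ 3.
Every move lowers a or b (never raises either), so fill the grid row by row in increasing a, and left to right within a row: each cell's successors are then already labelled.
      b=0  b=1  b=2  b=3
a=0:    L    W    W    W
Cells with no legal move (terminal, hence L): (0,0).
Every other cell has at least one move into one of the L cells above, so it is W.
From (0,3), the L positions reachable in one move are: (0,0).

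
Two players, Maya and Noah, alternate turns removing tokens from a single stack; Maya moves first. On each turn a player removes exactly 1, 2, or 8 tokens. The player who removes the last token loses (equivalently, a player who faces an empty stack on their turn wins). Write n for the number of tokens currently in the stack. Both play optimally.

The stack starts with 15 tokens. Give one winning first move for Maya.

Remove 2, leaving 13.

Work bottom-up. With no move the player to move wins. Otherwise the position is W if at least one move leads to an L position for the opponent, and L if every move leads to a W.
n=0: no move; the opponent has just taken the last token and therefore loses → W
n=1: the only move is to 0(W), a W ⇒ L
n=2: can move to 1, which is L ⇒ W
n=3: can move to 1, which is L ⇒ W
n=4: moves to 3(W), 2(W); every one is W ⇒ L
n=5: can move to 4, which is L ⇒ W
n=6: can move to 4, which is L ⇒ W
n=7: moves to 6(W), 5(W); every one is W ⇒ L
n=8: can move to 7, which is L ⇒ W
n=9: can move to 7, which is L ⇒ W
n=10: moves to 9(W), 8(W), 2(W); every one is W ⇒ L
n=11: can move to 10, which is L ⇒ W
n=12: can move to 10, which is L ⇒ W
n=13: moves to 12(W), 11(W), 5(W); every one is W ⇒ L
n=14: can move to 13, which is L ⇒ W
n=15: can move to 13, which is L ⇒ W
From 15, the L positions reachable in one move are: 13, 7. Any move reaching one of these is winning.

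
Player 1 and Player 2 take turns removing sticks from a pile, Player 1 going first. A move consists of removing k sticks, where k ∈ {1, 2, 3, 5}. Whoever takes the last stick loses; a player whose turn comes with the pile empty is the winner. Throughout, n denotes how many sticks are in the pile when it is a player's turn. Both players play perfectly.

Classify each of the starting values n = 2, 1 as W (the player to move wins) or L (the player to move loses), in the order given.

2: W, 1: L

Compute win/loss labels from the base case upward. A position with no move is W. Any other position is W if it can reach an L in one move, else L.
n=0: no move; the opponent has just taken the last stick and therefore loses → W
n=1: →0(W) only, which is W, so L
n=2: →1(L), so W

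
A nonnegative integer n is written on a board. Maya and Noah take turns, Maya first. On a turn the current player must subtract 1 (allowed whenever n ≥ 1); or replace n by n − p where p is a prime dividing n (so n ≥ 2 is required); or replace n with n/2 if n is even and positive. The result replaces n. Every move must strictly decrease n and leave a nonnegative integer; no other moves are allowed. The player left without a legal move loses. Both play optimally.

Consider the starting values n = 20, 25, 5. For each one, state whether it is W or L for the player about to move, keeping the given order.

20: L, 25: W, 5: W

Classify positions by backward induction: terminal positions (no move available) are L. From any other position, the mover wins iff some move reaches an L.
n=0: no move → L
n=1: reaches L-position 0 → W
n=2: reaches L-position 0 → W
n=3: reaches L-position 0 → W
n=4: only reaches 2(W), 3(W), all W → L
n=5: reaches L-position 0 → W
n=6: reaches L-position 4 → W
n=7: reaches L-position 0 → W
n=8: reaches L-position 4 → W
n=9: only reaches 6(W), 8(W), all W → L
n=10: reaches L-position 9 → W
n=11: reaches L-position 0 → W
n=12: reaches L-position 9 → W
n=13: reaches L-position 0 → W
n=14: only reaches 7(W), 12(W), 13(W), all W → L
n=15: reaches L-position 14 → W
n=16: reaches L-position 14 → W
n=17: reaches L-position 0 → W
n=18: reaches L-position 9 → W
n=19: reaches L-position 0 → W
n=20: only reaches 10(W), 15(W), 18(W), 19(W), all W → L
n=21: reaches L-position 14 → W
n=22: reaches L-position 20 → W
n=23: reaches L-position 0 → W
n=24: only reaches 12(W), 21(W), 22(W), 23(W), all W → L
n=25: reaches L-position 20 → W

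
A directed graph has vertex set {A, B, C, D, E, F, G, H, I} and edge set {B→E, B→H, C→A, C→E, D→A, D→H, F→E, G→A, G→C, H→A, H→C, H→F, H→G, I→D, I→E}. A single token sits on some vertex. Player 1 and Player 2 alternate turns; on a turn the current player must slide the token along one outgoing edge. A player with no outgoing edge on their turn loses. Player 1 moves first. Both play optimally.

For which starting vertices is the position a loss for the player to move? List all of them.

A, E

Classify positions by backward induction: terminal positions (no move available) are L. From any other position, the mover wins iff some move reaches an L.
Every edge goes from a vertex to one that appears earlier in the order A, E, C, G, F, H, B, D, I, so processing vertices in that order labels each vertex after all of its successors.
A: no outgoing edge → L
E: no outgoing edge → L
C: W (go to E, an L position)
G: W (go to A, an L position)
F: W (go to E, an L position)
H: W (go to A, an L position)
B: W (go to E, an L position)
D: W (go to A, an L position)
I: W (go to E, an L position)
Reading off the rows marked L gives the requested list; there are 2 such vertices.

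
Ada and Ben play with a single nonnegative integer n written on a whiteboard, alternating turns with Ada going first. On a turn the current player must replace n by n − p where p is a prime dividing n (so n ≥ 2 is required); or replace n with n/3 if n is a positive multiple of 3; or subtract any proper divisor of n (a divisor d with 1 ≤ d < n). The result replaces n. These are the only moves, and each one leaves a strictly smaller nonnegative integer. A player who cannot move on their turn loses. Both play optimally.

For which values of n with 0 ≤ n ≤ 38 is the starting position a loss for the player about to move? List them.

0, 1, 4, 9, 14, 20, 26, 32, 35, 38

Label each position W (a win for the player to move) or L (a loss). A position with no legal move is L; any other position is W exactly when some move reaches an L, and L when every move reaches a W.
n=0: no move → L
n=1: no move → L
n=2: →0(L), so W
n=3: →0(L), so W
n=4: →2(W), 3(W) — all W, so L
n=5: →0(L), so W
n=6: →4(L), so W
n=7: →0(L), so W
n=8: →4(L), so W
n=9: →3(W), 6(W), 8(W) — all W, so L
n=10: →9(L), so W
n=11: →0(L), so W
n=12: →4(L), so W
n=13: →0(L), so W
n=14: →7(W), 12(W), 13(W) — all W, so L
n=15: →14(L), so W
n=16: →14(L), so W
n=17: →0(L), so W
n=18: →9(L), so W
n=19: →0(L), so W
n=20: →10(W), 15(W), 16(W), 18(W), 19(W) — all W, so L
n=21: →14(L), so W
n=22: →20(L), so W
n=23: →0(L), so W
n=24: →20(L), so W
n=25: →20(L), so W
n=26: →13(W), 24(W), 25(W) — all W, so L
n=27: →9(L), so W
n=28: →14(L), so W
n=29: →0(L), so W
n=30: →20(L), so W
n=31: →0(L), so W
n=32: →16(W), 24(W), 28(W), 30(W), 31(W) — all W, so L
n=33: →32(L), so W
n=34: →32(L), so W
n=35: →28(W), 30(W), 34(W) — all W, so L
n=36: →32(L), so W
n=37: →0(L), so W
n=38: →19(W), 36(W), 37(W) — all W, so L
Reading off the rows marked L gives the requested list; there are 10 such values of n.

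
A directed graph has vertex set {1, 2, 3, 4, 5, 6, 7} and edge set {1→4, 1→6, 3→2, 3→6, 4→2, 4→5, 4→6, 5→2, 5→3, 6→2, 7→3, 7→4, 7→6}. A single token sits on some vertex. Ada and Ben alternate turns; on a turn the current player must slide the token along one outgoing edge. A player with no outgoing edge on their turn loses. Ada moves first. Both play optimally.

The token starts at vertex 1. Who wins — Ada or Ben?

Work bottom-up. With no move the player to move loses. Otherwise the position is W if at least one move leads to an L position for the opponent, and L if every move leads to a W.
Every edge goes from a vertex to one that appears earlier in the order 2, 6, 3, 5, 4, 1, 7, so processing vertices in that order labels each vertex after all of its successors.
2: no outgoing edge → L
6: →2(L), so W
3: →2(L), so W
5: →2(L), so W
4: →2(L), so W
1: →4(W), 6(W) — all W, so L
7: →4(W), 3(W), 6(W) — all W, so L
The starting position 1 is L: whatever Ada does, the opponent receives a W position.

Ben wins.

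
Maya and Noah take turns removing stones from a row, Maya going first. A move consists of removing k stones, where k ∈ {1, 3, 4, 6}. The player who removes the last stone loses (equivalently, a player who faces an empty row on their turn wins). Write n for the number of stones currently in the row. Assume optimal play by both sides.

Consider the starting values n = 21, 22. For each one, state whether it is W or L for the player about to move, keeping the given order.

21: W, 22: L

Work bottom-up. With no move the player to move wins. Otherwise the position is W if at least one move leads to an L position for the opponent, and L if every move leads to a W.
n=0: no move; the opponent has just taken the last stone and therefore loses → W
n=1: →0(W) only, which is W, so L
n=2: →1(L), so W
n=3: →2(W), 0(W) — all W, so L
n=4: →3(L), so W
n=5: →1(L), so W
n=6: →3(L), so W
n=7: →3(L), so W
n=8: →7(W), 5(W), 4(W), 2(W) — all W, so L
n=9: →8(L), so W
n=10: →9(W), 7(W), 6(W), 4(W) — all W, so L
n=11: →10(L), so W
n=12: →8(L), so W
n=13: →10(L), so W
n=14: →10(L), so W
n=15: →14(W), 12(W), 11(W), 9(W) — all W, so L
n=16: →15(L), so W
n=17: →16(W), 14(W), 13(W), 11(W) — all W, so L
n=18: →17(L), so W
n=19: →15(L), so W
n=20: →17(L), so W
n=21: →17(L), so W
n=22: →21(W), 19(W), 18(W), 16(W) — all W, so L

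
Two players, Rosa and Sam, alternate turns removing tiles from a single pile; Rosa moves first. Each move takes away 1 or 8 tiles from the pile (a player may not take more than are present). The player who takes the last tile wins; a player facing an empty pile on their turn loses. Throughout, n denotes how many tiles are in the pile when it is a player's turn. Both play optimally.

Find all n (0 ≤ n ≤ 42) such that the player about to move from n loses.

Label each position W (a win for the player to move) or L (a loss). A position with no legal move is L; any other position is W exactly when some move reaches an L, and L when every move reaches a W.
n=0: no move → L
n=1: can move to 0, which is L ⇒ W
n=2: the only move is to 1(W), a W ⇒ L
n=3: can move to 2, which is L ⇒ W
n=4: the only move is to 3(W), a W ⇒ L
n=5: can move to 4, which is L ⇒ W
n=6: the only move is to 5(W), a W ⇒ L
n=7: can move to 6, which is L ⇒ W
n=8: can move to 0, which is L ⇒ W
n=9: moves to 8(W), 1(W); every one is W ⇒ L
n=10: can move to 9, which is L ⇒ W
n=11: moves to 10(W), 3(W); every one is W ⇒ L
n=12: can move to 11, which is L ⇒ W
n=13: moves to 12(W), 5(W); every one is W ⇒ L
n=14: can move to 13, which is L ⇒ W
n=15: moves to 14(W), 7(W); every one is W ⇒ L
n=16: can move to 15, which is L ⇒ W
n=17: can move to 9, which is L ⇒ W
n=18: moves to 17(W), 10(W); every one is W ⇒ L
n=19: can move to 18, which is L ⇒ W
n=20: moves to 19(W), 12(W); every one is W ⇒ L
n=21: can move to 20, which is L ⇒ W
n=22: moves to 21(W), 14(W); every one is W ⇒ L
n=23: can move to 22, which is L ⇒ W
n=24: moves to 23(W), 16(W); every one is W ⇒ L
n=25: can move to 24, which is L ⇒ W
n=26: can move to 18, which is L ⇒ W
n=27: moves to 26(W), 19(W); every one is W ⇒ L
n=28: can move to 27, which is L ⇒ W
n=29: moves to 28(W), 21(W); every one is W ⇒ L
n=30: can move to 29, which is L ⇒ W
n=31: moves to 30(W), 23(W); every one is W ⇒ L
n=32: can move to 31, which is L ⇒ W
n=33: moves to 32(W), 25(W); every one is W ⇒ L
n=34: can move to 33, which is L ⇒ W
n=35: can move to 27, which is L ⇒ W
n=36: moves to 35(W), 28(W); every one is W ⇒ L
n=37: can move to 36, which is L ⇒ W
n=38: moves to 37(W), 30(W); every one is W ⇒ L
n=39: can move to 38, which is L ⇒ W
n=40: moves to 39(W), 32(W); every one is W ⇒ L
n=41: can move to 40, which is L ⇒ W
n=42: moves to 41(W), 34(W); every one is W ⇒ L
Reading off the rows marked L gives the requested list; there are 20 such values of n.

0, 2, 4, 6, 9, 11, 13, 15, 18, 20, 22, 24, 27, 29, 31, 33, 36, 38, 40, 42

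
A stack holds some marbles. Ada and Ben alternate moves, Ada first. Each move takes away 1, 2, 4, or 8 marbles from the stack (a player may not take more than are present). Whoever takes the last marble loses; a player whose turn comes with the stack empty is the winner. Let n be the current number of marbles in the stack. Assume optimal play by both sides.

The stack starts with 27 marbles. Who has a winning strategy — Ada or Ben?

Positions with no move are W. A position that does have a move is losing for the player to move precisely when every available move leads to a winning position for the opponent. Fill in the labels:
n=0: no move; the opponent has just taken the last marble and therefore loses → W
n=1: L (sole option 0(W) is W)
n=2: W (go to 1, an L position)
n=3: W (go to 1, an L position)
n=4: L (options 3(W), 2(W), 0(W) are all W)
n=5: W (go to 4, an L position)
n=6: W (go to 4, an L position)
n=7: L (options 6(W), 5(W), 3(W) are all W)
n=8: W (go to 7, an L position)
n=9: W (go to 7, an L position)
n=10: L (options 9(W), 8(W), 6(W), 2(W) are all W)
n=11: W (go to 10, an L position)
n=12: W (go to 10, an L position)
n=13: L (options 12(W), 11(W), 9(W), 5(W) are all W)
n=14: W (go to 13, an L position)
n=15: W (go to 13, an L position)
n=16: L (options 15(W), 14(W), 12(W), 8(W) are all W)
n=17: W (go to 16, an L position)
n=18: W (go to 16, an L position)
n=19: L (options 18(W), 17(W), 15(W), 11(W) are all W)
n=20: W (go to 19, an L position)
n=21: W (go to 19, an L position)
n=22: L (options 21(W), 20(W), 18(W), 14(W) are all W)
n=23: W (go to 22, an L position)
n=24: W (go to 22, an L position)
n=25: L (options 24(W), 23(W), 21(W), 17(W) are all W)
n=26: W (go to 25, an L position)
n=27: W (go to 25, an L position)
From 27 Ada can remove 2, leaving 25, reaching an L position.

Ada wins.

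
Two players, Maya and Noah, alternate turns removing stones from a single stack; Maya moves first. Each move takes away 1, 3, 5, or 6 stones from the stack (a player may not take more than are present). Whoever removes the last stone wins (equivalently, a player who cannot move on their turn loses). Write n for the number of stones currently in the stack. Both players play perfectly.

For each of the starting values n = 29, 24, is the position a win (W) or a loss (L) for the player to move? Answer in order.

29: W, 24: L

Work bottom-up. With no move the player to move loses. Otherwise the position is W if at least one move leads to an L position for the opponent, and L if every move leads to a W.
n=0: no move → L
n=1: →0(L), so W
n=2: →1(W) only, which is W, so L
n=3: →2(L), so W
n=4: →3(W), 1(W) — all W, so L
n=5: →4(L), so W
n=6: →0(L), so W
n=7: →4(L), so W
n=8: →2(L), so W
n=9: →4(L), so W
n=10: →4(L), so W
n=11: →10(W), 8(W), 6(W), 5(W) — all W, so L
n=12: →11(L), so W
n=13: →12(W), 10(W), 8(W), 7(W) — all W, so L
n=14: →13(L), so W
n=15: →14(W), 12(W), 10(W), 9(W) — all W, so L
n=16: →15(L), so W
n=17: →11(L), so W
n=18: →15(L), so W
n=19: →13(L), so W
n=20: →15(L), so W
n=21: →15(L), so W
n=22: →21(W), 19(W), 17(W), 16(W) — all W, so L
n=23: →22(L), so W
n=24: →23(W), 21(W), 19(W), 18(W) — all W, so L
n=25: →24(L), so W
n=26: →25(W), 23(W), 21(W), 20(W) — all W, so L
n=27: →26(L), so W
n=28: →22(L), so W
n=29: →26(L), so W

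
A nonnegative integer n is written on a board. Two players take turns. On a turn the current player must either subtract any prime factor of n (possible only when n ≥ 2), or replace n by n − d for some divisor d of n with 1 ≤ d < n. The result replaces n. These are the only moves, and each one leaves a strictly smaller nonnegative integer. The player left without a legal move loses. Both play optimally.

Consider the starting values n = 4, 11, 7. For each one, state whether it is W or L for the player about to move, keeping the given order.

4: L, 11: W, 7: W

Build the W/L table. Terminal = L. A non-terminal position is W if it has a move to some L; otherwise it is L.
n=0: no move → L
n=1: no move → L
n=2: →0(L), so W
n=3: →0(L), so W
n=4: →2(W), 3(W) — all W, so L
n=5: →0(L), so W
n=6: →4(L), so W
n=7: →0(L), so W
n=8: →4(L), so W
n=9: →6(W), 8(W) — all W, so L
n=10: →9(L), so W
n=11: →0(L), so W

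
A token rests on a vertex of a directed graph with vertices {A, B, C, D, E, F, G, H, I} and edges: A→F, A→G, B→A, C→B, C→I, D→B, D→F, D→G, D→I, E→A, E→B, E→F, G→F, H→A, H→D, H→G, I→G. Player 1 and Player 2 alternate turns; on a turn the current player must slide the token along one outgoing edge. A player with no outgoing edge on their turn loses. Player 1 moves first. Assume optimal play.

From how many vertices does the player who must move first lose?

Work bottom-up. With no move the player to move loses. Otherwise the position is W if at least one move leads to an L position for the opponent, and L if every move leads to a W.
Every edge goes from a vertex to one that appears earlier in the order F, G, A, B, E, I, D, C, H, so processing vertices in that order labels each vertex after all of its successors.
F: no outgoing edge → L
G: can move to F, which is L ⇒ W
A: can move to F, which is L ⇒ W
B: the only move is to A(W), a W ⇒ L
E: can move to B, which is L ⇒ W
I: the only move is to G(W), a W ⇒ L
D: can move to I, which is L ⇒ W
C: can move to I, which is L ⇒ W
H: moves to D(W), A(W), G(W); every one is W ⇒ L
The L vertices are B, F, H, I; that is 4 in all.

4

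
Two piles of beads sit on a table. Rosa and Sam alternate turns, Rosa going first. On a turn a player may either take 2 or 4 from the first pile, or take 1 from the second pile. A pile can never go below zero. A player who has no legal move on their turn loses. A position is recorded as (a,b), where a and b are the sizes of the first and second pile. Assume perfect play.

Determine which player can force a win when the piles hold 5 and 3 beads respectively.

Rosa wins.

Use the standard recursion: the mover loses at a terminal position; elsewhere, the mover wins exactly when some move hands the opponent an L position.
No move ever increases a pile, so every position that can arise here has a ≤ 5 and b ≤ 3; it is enough to label the cells with 0 ≤ a ≤ 5 and 0 ≤ b ≤ 3.
Every move lowers a or b (never raises either), so fill the grid row by row in increasing a, and left to right within a row: each cell's successors are then already labelled.
      b=0  b=1  b=2  b=3
a=0:    L    W    L    W
a=1:    L    W    L    W
a=2:    W    L    W    L
a=3:    W    L    W    L
a=4:    W    W    W    W
a=5:    W    W    W    W
Cells with no legal move (terminal, hence L): (0,0), (1,0).
The remaining L cells, each justified by listing all of its moves:
(0,2): L (sole option (0,1)(W) is W)
(1,2): L (sole option (1,1)(W) is W)
(2,1): L (options (0,1)(W), (2,0)(W) are all W)
(2,3): L (options (0,3)(W), (2,2)(W) are all W)
(3,1): L (options (1,1)(W), (3,0)(W) are all W)
(3,3): L (options (1,3)(W), (3,2)(W) are all W)
Every other cell has at least one move into one of the L cells above, so it is W.
From (5,3) Rosa can move to (3,3), reaching an L position.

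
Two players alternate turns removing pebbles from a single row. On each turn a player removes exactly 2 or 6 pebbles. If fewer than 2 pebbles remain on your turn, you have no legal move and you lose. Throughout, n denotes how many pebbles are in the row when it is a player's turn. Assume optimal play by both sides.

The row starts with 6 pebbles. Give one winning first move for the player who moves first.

Classify positions by backward induction: terminal positions (no move available) are L. From any other position, the mover wins iff some move reaches an L.
n=0: no move → L
n=1: no move → L
n=2: →0(L), so W
n=3: →1(L), so W
n=4: →2(W) only, which is W, so L
n=5: →3(W) only, which is W, so L
n=6: →4(L), so W
From 6, the L positions reachable in one move are: 4, 0. Any move reaching one of these is winning.

Remove 2, leaving 4.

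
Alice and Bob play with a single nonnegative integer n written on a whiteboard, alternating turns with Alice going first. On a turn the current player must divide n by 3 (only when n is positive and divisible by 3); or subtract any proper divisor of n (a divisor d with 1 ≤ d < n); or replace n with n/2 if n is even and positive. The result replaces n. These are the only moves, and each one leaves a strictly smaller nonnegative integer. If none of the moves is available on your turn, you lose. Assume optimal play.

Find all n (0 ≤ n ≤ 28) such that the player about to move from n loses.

Label each position W (a win for the player to move) or L (a loss). A position with no legal move is L; any other position is W exactly when some move reaches an L, and L when every move reaches a W.
n=0: no move → L
n=1: no move → L
n=2: W (go to 1, an L position)
n=3: W (go to 1, an L position)
n=4: L (options 2(W), 3(W) are all W)
n=5: W (go to 4, an L position)
n=6: W (go to 4, an L position)
n=7: L (sole option 6(W) is W)
n=8: W (go to 4, an L position)
n=9: L (options 3(W), 6(W), 8(W) are all W)
n=10: W (go to 9, an L position)
n=11: L (sole option 10(W) is W)
n=12: W (go to 4, an L position)
n=13: L (sole option 12(W) is W)
n=14: W (go to 7, an L position)
n=15: L (options 5(W), 10(W), 12(W), 14(W) are all W)
n=16: W (go to 15, an L position)
n=17: L (sole option 16(W) is W)
n=18: W (go to 9, an L position)
n=19: L (sole option 18(W) is W)
n=20: W (go to 15, an L position)
n=21: W (go to 7, an L position)
n=22: W (go to 11, an L position)
n=23: L (sole option 22(W) is W)
n=24: W (go to 23, an L position)
n=25: L (options 20(W), 24(W) are all W)
n=26: W (go to 13, an L position)
n=27: W (go to 9, an L position)
n=28: L (options 14(W), 21(W), 24(W), 26(W), 27(W) are all W)
The losing starting values of n are exactly the entries labelled L in this table (13 of them).

0, 1, 4, 7, 9, 11, 13, 15, 17, 19, 23, 25, 28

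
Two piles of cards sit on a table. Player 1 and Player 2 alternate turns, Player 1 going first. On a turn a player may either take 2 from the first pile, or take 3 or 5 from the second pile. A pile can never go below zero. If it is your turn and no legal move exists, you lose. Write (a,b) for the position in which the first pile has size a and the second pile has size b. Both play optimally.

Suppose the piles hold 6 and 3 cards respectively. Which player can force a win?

Player 2 wins.

Use the standard recursion: the mover loses at a terminal position; elsewhere, the mover wins exactly when some move hands the opponent an L position.
No move ever increases a pile, so every position that can arise here has a ≤ 6 and b ≤ 3; it is enough to label the cells with 0 ≤ a ≤ 6 and 0 ≤ b ≤ 3.
Every move lowers a or b (never raises either), so fill the grid row by row in increasing a, and left to right within a row: each cell's successors are then already labelled.
      b=0  b=1  b=2  b=3
a=0:    L    L    L    W
a=1:    L    L    L    W
a=2:    W    W    W    L
a=3:    W    W    W    L
a=4:    L    L    L    W
a=5:    L    L    L    W
a=6:    W    W    W    L
Cells with no legal move (terminal, hence L): (0,0), (0,1), (0,2), (1,0), (1,1), (1,2).
The remaining L cells, each justified by listing all of its moves:
(2,3): L (options (0,3)(W), (2,0)(W) are all W)
(3,3): L (options (1,3)(W), (3,0)(W) are all W)
(4,0): L (sole option (2,0)(W) is W)
(4,1): L (sole option (2,1)(W) is W)
(4,2): L (sole option (2,2)(W) is W)
(5,0): L (sole option (3,0)(W) is W)
(5,1): L (sole option (3,1)(W) is W)
(5,2): L (sole option (3,2)(W) is W)
(6,3): L (options (4,3)(W), (6,0)(W) are all W)
Every other cell has at least one move into one of the L cells above, so it is W.
The starting position (6,3) is L: whatever Player 1 does, the opponent receives a W position.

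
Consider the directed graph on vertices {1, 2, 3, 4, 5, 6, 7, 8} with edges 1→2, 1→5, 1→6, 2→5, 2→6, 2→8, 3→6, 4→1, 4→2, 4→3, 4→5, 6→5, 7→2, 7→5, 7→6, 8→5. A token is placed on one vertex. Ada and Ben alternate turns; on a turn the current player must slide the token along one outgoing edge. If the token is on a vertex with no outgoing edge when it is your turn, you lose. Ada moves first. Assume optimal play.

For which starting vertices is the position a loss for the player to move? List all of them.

3, 5

Work bottom-up. With no move the player to move loses. Otherwise the position is W if at least one move leads to an L position for the opponent, and L if every move leads to a W.
Every edge goes from a vertex to one that appears earlier in the order 5, 6, 8, 2, 7, 1, 3, 4, so processing vertices in that order labels each vertex after all of its successors.
5: no outgoing edge → L
6: reaches L-position 5 → W
8: reaches L-position 5 → W
2: reaches L-position 5 → W
7: reaches L-position 5 → W
1: reaches L-position 5 → W
3: only reaches 6(W), which is W → L
4: reaches L-position 3 → W
The losing starting vertices are exactly the entries labelled L in this table (2 of them).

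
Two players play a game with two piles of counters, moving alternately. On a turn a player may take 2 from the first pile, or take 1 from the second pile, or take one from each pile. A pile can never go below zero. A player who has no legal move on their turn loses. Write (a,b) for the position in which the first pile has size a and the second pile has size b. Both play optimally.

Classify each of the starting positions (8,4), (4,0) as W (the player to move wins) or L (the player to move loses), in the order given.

(8,4): W, (4,0): L

Use the standard recursion: the mover loses at a terminal position; elsewhere, the mover wins exactly when some move hands the opponent an L position.
No move ever increases a pile, so every position that can arise here has a ≤ 8 and b ≤ 4; it is enough to label the cells with 0 ≤ a ≤ 8 and 0 ≤ b ≤ 4.
Every move lowers a or b (never raises either), so fill the grid row by row in increasing a, and left to right within a row: each cell's successors are then already labelled.
      b=0  b=1  b=2  b=3  b=4
a=0:    L    W    L    W    L
a=1:    L    W    L    W    L
a=2:    W    W    W    W    W
a=3:    W    L    W    L    W
a=4:    L    W    W    L    W
a=5:    L    W    L    W    W
a=6:    W    W    L    W    L
a=7:    W    L    W    W    L
a=8:    L    W    W    L    W
Cells with no legal move (terminal, hence L): (0,0), (1,0).
The remaining L cells, each justified by listing all of its moves:
(0,2): the only move is to (0,1)(W), a W ⇒ L
(0,4): the only move is to (0,3)(W), a W ⇒ L
(1,2): moves to (1,1)(W), (0,1)(W); every one is W ⇒ L
(1,4): moves to (1,3)(W), (0,3)(W); every one is W ⇒ L
(3,1): moves to (1,1)(W), (3,0)(W), (2,0)(W); every one is W ⇒ L
(3,3): moves to (1,3)(W), (3,2)(W), (2,2)(W); every one is W ⇒ L
(4,0): the only move is to (2,0)(W), a W ⇒ L
(4,3): moves to (2,3)(W), (4,2)(W), (3,2)(W); every one is W ⇒ L
(5,0): the only move is to (3,0)(W), a W ⇒ L
(5,2): moves to (3,2)(W), (5,1)(W), (4,1)(W); every one is W ⇒ L
(6,2): moves to (4,2)(W), (6,1)(W), (5,1)(W); every one is W ⇒ L
(6,4): moves to (4,4)(W), (6,3)(W), (5,3)(W); every one is W ⇒ L
(7,1): moves to (5,1)(W), (7,0)(W), (6,0)(W); every one is W ⇒ L
(7,4): moves to (5,4)(W), (7,3)(W), (6,3)(W); every one is W ⇒ L
(8,0): the only move is to (6,0)(W), a W ⇒ L
(8,3): moves to (6,3)(W), (8,2)(W), (7,2)(W); every one is W ⇒ L
Every other cell has at least one move into one of the L cells above, so it is W.
(8,4): the move to (6,4) reaches an L cell, so W
(4,0): one of the L cells justified above, so L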